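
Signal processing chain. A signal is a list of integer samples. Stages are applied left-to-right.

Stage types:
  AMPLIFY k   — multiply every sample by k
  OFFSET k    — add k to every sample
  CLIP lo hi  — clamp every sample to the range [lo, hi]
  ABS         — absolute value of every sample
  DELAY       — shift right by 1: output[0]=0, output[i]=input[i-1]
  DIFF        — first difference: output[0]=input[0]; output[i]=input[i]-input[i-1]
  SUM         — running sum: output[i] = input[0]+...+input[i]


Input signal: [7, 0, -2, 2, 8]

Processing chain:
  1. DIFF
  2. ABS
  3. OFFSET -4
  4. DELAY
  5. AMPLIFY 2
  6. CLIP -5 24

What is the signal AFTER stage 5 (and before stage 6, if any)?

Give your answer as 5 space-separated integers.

Input: [7, 0, -2, 2, 8]
Stage 1 (DIFF): s[0]=7, 0-7=-7, -2-0=-2, 2--2=4, 8-2=6 -> [7, -7, -2, 4, 6]
Stage 2 (ABS): |7|=7, |-7|=7, |-2|=2, |4|=4, |6|=6 -> [7, 7, 2, 4, 6]
Stage 3 (OFFSET -4): 7+-4=3, 7+-4=3, 2+-4=-2, 4+-4=0, 6+-4=2 -> [3, 3, -2, 0, 2]
Stage 4 (DELAY): [0, 3, 3, -2, 0] = [0, 3, 3, -2, 0] -> [0, 3, 3, -2, 0]
Stage 5 (AMPLIFY 2): 0*2=0, 3*2=6, 3*2=6, -2*2=-4, 0*2=0 -> [0, 6, 6, -4, 0]

Answer: 0 6 6 -4 0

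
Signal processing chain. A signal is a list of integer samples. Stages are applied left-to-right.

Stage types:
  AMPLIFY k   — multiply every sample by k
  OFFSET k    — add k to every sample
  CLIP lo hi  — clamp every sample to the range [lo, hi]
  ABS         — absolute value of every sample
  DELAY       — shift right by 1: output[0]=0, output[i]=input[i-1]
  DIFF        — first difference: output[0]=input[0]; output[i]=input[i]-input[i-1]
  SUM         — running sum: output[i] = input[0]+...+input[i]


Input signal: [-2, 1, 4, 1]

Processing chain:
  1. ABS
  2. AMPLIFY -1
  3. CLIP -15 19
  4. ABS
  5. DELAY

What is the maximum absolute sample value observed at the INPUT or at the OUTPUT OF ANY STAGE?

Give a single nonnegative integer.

Input: [-2, 1, 4, 1] (max |s|=4)
Stage 1 (ABS): |-2|=2, |1|=1, |4|=4, |1|=1 -> [2, 1, 4, 1] (max |s|=4)
Stage 2 (AMPLIFY -1): 2*-1=-2, 1*-1=-1, 4*-1=-4, 1*-1=-1 -> [-2, -1, -4, -1] (max |s|=4)
Stage 3 (CLIP -15 19): clip(-2,-15,19)=-2, clip(-1,-15,19)=-1, clip(-4,-15,19)=-4, clip(-1,-15,19)=-1 -> [-2, -1, -4, -1] (max |s|=4)
Stage 4 (ABS): |-2|=2, |-1|=1, |-4|=4, |-1|=1 -> [2, 1, 4, 1] (max |s|=4)
Stage 5 (DELAY): [0, 2, 1, 4] = [0, 2, 1, 4] -> [0, 2, 1, 4] (max |s|=4)
Overall max amplitude: 4

Answer: 4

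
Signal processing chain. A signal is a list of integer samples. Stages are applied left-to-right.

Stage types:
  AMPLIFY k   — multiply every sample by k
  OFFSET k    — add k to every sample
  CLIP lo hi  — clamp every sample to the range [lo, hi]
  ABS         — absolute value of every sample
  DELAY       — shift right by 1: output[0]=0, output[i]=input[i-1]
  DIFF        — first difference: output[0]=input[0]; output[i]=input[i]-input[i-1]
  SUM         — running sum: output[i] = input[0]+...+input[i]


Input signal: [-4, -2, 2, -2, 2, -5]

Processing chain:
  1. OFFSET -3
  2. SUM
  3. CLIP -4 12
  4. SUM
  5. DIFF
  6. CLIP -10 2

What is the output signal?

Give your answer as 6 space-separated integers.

Answer: -4 -4 -4 -4 -4 -4

Derivation:
Input: [-4, -2, 2, -2, 2, -5]
Stage 1 (OFFSET -3): -4+-3=-7, -2+-3=-5, 2+-3=-1, -2+-3=-5, 2+-3=-1, -5+-3=-8 -> [-7, -5, -1, -5, -1, -8]
Stage 2 (SUM): sum[0..0]=-7, sum[0..1]=-12, sum[0..2]=-13, sum[0..3]=-18, sum[0..4]=-19, sum[0..5]=-27 -> [-7, -12, -13, -18, -19, -27]
Stage 3 (CLIP -4 12): clip(-7,-4,12)=-4, clip(-12,-4,12)=-4, clip(-13,-4,12)=-4, clip(-18,-4,12)=-4, clip(-19,-4,12)=-4, clip(-27,-4,12)=-4 -> [-4, -4, -4, -4, -4, -4]
Stage 4 (SUM): sum[0..0]=-4, sum[0..1]=-8, sum[0..2]=-12, sum[0..3]=-16, sum[0..4]=-20, sum[0..5]=-24 -> [-4, -8, -12, -16, -20, -24]
Stage 5 (DIFF): s[0]=-4, -8--4=-4, -12--8=-4, -16--12=-4, -20--16=-4, -24--20=-4 -> [-4, -4, -4, -4, -4, -4]
Stage 6 (CLIP -10 2): clip(-4,-10,2)=-4, clip(-4,-10,2)=-4, clip(-4,-10,2)=-4, clip(-4,-10,2)=-4, clip(-4,-10,2)=-4, clip(-4,-10,2)=-4 -> [-4, -4, -4, -4, -4, -4]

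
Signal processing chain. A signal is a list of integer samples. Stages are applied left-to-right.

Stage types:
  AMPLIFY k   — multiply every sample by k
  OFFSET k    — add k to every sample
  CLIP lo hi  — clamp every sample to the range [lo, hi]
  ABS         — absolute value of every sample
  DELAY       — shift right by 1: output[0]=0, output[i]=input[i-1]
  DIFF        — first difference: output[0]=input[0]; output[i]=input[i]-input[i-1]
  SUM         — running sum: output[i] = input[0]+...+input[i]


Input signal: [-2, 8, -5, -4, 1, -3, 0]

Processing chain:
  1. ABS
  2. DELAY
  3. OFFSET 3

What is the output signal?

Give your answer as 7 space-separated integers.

Input: [-2, 8, -5, -4, 1, -3, 0]
Stage 1 (ABS): |-2|=2, |8|=8, |-5|=5, |-4|=4, |1|=1, |-3|=3, |0|=0 -> [2, 8, 5, 4, 1, 3, 0]
Stage 2 (DELAY): [0, 2, 8, 5, 4, 1, 3] = [0, 2, 8, 5, 4, 1, 3] -> [0, 2, 8, 5, 4, 1, 3]
Stage 3 (OFFSET 3): 0+3=3, 2+3=5, 8+3=11, 5+3=8, 4+3=7, 1+3=4, 3+3=6 -> [3, 5, 11, 8, 7, 4, 6]

Answer: 3 5 11 8 7 4 6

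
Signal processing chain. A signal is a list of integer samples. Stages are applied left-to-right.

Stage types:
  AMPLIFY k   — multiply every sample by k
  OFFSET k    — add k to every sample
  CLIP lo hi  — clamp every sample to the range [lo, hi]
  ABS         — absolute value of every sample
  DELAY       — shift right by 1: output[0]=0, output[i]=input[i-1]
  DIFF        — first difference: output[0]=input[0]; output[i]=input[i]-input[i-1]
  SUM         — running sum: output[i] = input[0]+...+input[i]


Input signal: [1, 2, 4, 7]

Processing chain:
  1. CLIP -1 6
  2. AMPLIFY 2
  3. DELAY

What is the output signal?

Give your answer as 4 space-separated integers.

Answer: 0 2 4 8

Derivation:
Input: [1, 2, 4, 7]
Stage 1 (CLIP -1 6): clip(1,-1,6)=1, clip(2,-1,6)=2, clip(4,-1,6)=4, clip(7,-1,6)=6 -> [1, 2, 4, 6]
Stage 2 (AMPLIFY 2): 1*2=2, 2*2=4, 4*2=8, 6*2=12 -> [2, 4, 8, 12]
Stage 3 (DELAY): [0, 2, 4, 8] = [0, 2, 4, 8] -> [0, 2, 4, 8]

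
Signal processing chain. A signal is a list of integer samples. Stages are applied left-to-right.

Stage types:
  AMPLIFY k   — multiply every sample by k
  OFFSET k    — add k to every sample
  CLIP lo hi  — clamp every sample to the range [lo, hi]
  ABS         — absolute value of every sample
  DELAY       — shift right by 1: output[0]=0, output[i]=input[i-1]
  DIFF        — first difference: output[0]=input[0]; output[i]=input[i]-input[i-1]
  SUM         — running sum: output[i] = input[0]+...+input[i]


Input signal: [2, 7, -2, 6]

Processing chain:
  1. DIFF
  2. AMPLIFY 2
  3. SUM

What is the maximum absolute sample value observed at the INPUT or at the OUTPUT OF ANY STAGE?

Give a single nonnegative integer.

Input: [2, 7, -2, 6] (max |s|=7)
Stage 1 (DIFF): s[0]=2, 7-2=5, -2-7=-9, 6--2=8 -> [2, 5, -9, 8] (max |s|=9)
Stage 2 (AMPLIFY 2): 2*2=4, 5*2=10, -9*2=-18, 8*2=16 -> [4, 10, -18, 16] (max |s|=18)
Stage 3 (SUM): sum[0..0]=4, sum[0..1]=14, sum[0..2]=-4, sum[0..3]=12 -> [4, 14, -4, 12] (max |s|=14)
Overall max amplitude: 18

Answer: 18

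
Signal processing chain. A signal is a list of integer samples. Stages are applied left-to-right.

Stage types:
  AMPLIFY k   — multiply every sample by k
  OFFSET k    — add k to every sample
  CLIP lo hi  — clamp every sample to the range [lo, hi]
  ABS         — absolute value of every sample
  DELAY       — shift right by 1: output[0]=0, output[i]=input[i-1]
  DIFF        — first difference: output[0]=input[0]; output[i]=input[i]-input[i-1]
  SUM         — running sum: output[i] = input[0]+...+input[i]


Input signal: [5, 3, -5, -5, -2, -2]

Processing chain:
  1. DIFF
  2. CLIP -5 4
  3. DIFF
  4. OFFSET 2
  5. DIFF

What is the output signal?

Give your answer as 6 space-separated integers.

Answer: 6 -10 3 8 -2 -6

Derivation:
Input: [5, 3, -5, -5, -2, -2]
Stage 1 (DIFF): s[0]=5, 3-5=-2, -5-3=-8, -5--5=0, -2--5=3, -2--2=0 -> [5, -2, -8, 0, 3, 0]
Stage 2 (CLIP -5 4): clip(5,-5,4)=4, clip(-2,-5,4)=-2, clip(-8,-5,4)=-5, clip(0,-5,4)=0, clip(3,-5,4)=3, clip(0,-5,4)=0 -> [4, -2, -5, 0, 3, 0]
Stage 3 (DIFF): s[0]=4, -2-4=-6, -5--2=-3, 0--5=5, 3-0=3, 0-3=-3 -> [4, -6, -3, 5, 3, -3]
Stage 4 (OFFSET 2): 4+2=6, -6+2=-4, -3+2=-1, 5+2=7, 3+2=5, -3+2=-1 -> [6, -4, -1, 7, 5, -1]
Stage 5 (DIFF): s[0]=6, -4-6=-10, -1--4=3, 7--1=8, 5-7=-2, -1-5=-6 -> [6, -10, 3, 8, -2, -6]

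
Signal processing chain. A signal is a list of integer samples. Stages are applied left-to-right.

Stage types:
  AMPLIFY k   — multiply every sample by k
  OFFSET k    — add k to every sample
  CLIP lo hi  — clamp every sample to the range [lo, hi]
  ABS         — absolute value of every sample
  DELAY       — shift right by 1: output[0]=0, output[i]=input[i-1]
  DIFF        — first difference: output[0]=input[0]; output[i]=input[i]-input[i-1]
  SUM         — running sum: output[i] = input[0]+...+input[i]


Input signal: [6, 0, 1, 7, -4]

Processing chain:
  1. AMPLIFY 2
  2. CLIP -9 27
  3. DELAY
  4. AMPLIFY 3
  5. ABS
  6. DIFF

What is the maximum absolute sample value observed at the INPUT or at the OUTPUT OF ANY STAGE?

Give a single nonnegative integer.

Input: [6, 0, 1, 7, -4] (max |s|=7)
Stage 1 (AMPLIFY 2): 6*2=12, 0*2=0, 1*2=2, 7*2=14, -4*2=-8 -> [12, 0, 2, 14, -8] (max |s|=14)
Stage 2 (CLIP -9 27): clip(12,-9,27)=12, clip(0,-9,27)=0, clip(2,-9,27)=2, clip(14,-9,27)=14, clip(-8,-9,27)=-8 -> [12, 0, 2, 14, -8] (max |s|=14)
Stage 3 (DELAY): [0, 12, 0, 2, 14] = [0, 12, 0, 2, 14] -> [0, 12, 0, 2, 14] (max |s|=14)
Stage 4 (AMPLIFY 3): 0*3=0, 12*3=36, 0*3=0, 2*3=6, 14*3=42 -> [0, 36, 0, 6, 42] (max |s|=42)
Stage 5 (ABS): |0|=0, |36|=36, |0|=0, |6|=6, |42|=42 -> [0, 36, 0, 6, 42] (max |s|=42)
Stage 6 (DIFF): s[0]=0, 36-0=36, 0-36=-36, 6-0=6, 42-6=36 -> [0, 36, -36, 6, 36] (max |s|=36)
Overall max amplitude: 42

Answer: 42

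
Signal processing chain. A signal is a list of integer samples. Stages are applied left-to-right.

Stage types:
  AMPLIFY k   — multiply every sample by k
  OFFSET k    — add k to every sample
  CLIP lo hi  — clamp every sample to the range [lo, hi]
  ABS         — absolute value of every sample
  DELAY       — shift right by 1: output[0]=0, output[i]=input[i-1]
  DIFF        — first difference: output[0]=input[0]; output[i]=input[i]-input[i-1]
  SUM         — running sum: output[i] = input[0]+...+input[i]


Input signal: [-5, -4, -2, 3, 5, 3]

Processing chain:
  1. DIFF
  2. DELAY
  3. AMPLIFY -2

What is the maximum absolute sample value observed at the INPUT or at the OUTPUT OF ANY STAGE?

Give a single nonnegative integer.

Answer: 10

Derivation:
Input: [-5, -4, -2, 3, 5, 3] (max |s|=5)
Stage 1 (DIFF): s[0]=-5, -4--5=1, -2--4=2, 3--2=5, 5-3=2, 3-5=-2 -> [-5, 1, 2, 5, 2, -2] (max |s|=5)
Stage 2 (DELAY): [0, -5, 1, 2, 5, 2] = [0, -5, 1, 2, 5, 2] -> [0, -5, 1, 2, 5, 2] (max |s|=5)
Stage 3 (AMPLIFY -2): 0*-2=0, -5*-2=10, 1*-2=-2, 2*-2=-4, 5*-2=-10, 2*-2=-4 -> [0, 10, -2, -4, -10, -4] (max |s|=10)
Overall max amplitude: 10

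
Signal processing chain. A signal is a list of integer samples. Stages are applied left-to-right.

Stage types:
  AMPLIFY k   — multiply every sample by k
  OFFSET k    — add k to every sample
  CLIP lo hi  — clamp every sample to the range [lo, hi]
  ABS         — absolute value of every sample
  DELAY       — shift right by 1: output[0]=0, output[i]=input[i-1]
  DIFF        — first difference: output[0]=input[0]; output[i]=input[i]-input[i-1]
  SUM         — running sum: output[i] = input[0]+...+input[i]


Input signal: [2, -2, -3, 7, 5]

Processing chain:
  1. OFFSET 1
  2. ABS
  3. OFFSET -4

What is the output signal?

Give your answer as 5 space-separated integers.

Input: [2, -2, -3, 7, 5]
Stage 1 (OFFSET 1): 2+1=3, -2+1=-1, -3+1=-2, 7+1=8, 5+1=6 -> [3, -1, -2, 8, 6]
Stage 2 (ABS): |3|=3, |-1|=1, |-2|=2, |8|=8, |6|=6 -> [3, 1, 2, 8, 6]
Stage 3 (OFFSET -4): 3+-4=-1, 1+-4=-3, 2+-4=-2, 8+-4=4, 6+-4=2 -> [-1, -3, -2, 4, 2]

Answer: -1 -3 -2 4 2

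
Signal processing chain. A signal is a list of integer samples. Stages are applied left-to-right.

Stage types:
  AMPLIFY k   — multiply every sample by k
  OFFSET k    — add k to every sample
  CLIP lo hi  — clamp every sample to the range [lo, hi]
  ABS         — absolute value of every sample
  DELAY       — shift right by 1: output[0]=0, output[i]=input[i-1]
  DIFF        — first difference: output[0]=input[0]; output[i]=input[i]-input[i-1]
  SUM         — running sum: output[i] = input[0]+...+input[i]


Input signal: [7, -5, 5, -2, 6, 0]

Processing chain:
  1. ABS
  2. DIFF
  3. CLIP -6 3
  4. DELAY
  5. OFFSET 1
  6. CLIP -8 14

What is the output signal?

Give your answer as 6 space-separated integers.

Answer: 1 4 -1 1 -2 4

Derivation:
Input: [7, -5, 5, -2, 6, 0]
Stage 1 (ABS): |7|=7, |-5|=5, |5|=5, |-2|=2, |6|=6, |0|=0 -> [7, 5, 5, 2, 6, 0]
Stage 2 (DIFF): s[0]=7, 5-7=-2, 5-5=0, 2-5=-3, 6-2=4, 0-6=-6 -> [7, -2, 0, -3, 4, -6]
Stage 3 (CLIP -6 3): clip(7,-6,3)=3, clip(-2,-6,3)=-2, clip(0,-6,3)=0, clip(-3,-6,3)=-3, clip(4,-6,3)=3, clip(-6,-6,3)=-6 -> [3, -2, 0, -3, 3, -6]
Stage 4 (DELAY): [0, 3, -2, 0, -3, 3] = [0, 3, -2, 0, -3, 3] -> [0, 3, -2, 0, -3, 3]
Stage 5 (OFFSET 1): 0+1=1, 3+1=4, -2+1=-1, 0+1=1, -3+1=-2, 3+1=4 -> [1, 4, -1, 1, -2, 4]
Stage 6 (CLIP -8 14): clip(1,-8,14)=1, clip(4,-8,14)=4, clip(-1,-8,14)=-1, clip(1,-8,14)=1, clip(-2,-8,14)=-2, clip(4,-8,14)=4 -> [1, 4, -1, 1, -2, 4]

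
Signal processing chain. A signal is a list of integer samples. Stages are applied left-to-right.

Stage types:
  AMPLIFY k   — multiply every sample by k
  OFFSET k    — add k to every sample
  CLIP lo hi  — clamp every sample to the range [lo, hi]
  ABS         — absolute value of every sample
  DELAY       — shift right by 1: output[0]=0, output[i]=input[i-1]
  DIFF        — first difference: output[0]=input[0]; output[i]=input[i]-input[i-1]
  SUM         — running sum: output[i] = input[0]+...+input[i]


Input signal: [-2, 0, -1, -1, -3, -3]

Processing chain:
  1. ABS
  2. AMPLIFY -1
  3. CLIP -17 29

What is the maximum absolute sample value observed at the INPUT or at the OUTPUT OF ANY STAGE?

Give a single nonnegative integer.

Input: [-2, 0, -1, -1, -3, -3] (max |s|=3)
Stage 1 (ABS): |-2|=2, |0|=0, |-1|=1, |-1|=1, |-3|=3, |-3|=3 -> [2, 0, 1, 1, 3, 3] (max |s|=3)
Stage 2 (AMPLIFY -1): 2*-1=-2, 0*-1=0, 1*-1=-1, 1*-1=-1, 3*-1=-3, 3*-1=-3 -> [-2, 0, -1, -1, -3, -3] (max |s|=3)
Stage 3 (CLIP -17 29): clip(-2,-17,29)=-2, clip(0,-17,29)=0, clip(-1,-17,29)=-1, clip(-1,-17,29)=-1, clip(-3,-17,29)=-3, clip(-3,-17,29)=-3 -> [-2, 0, -1, -1, -3, -3] (max |s|=3)
Overall max amplitude: 3

Answer: 3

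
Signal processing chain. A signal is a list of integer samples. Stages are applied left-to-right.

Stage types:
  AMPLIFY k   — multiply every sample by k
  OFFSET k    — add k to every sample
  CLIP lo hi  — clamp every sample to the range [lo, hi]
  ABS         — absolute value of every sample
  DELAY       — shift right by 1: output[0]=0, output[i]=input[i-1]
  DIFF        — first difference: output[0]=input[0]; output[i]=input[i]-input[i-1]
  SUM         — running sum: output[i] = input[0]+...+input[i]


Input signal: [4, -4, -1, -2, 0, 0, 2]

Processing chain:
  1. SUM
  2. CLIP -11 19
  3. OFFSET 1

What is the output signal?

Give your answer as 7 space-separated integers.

Answer: 5 1 0 -2 -2 -2 0

Derivation:
Input: [4, -4, -1, -2, 0, 0, 2]
Stage 1 (SUM): sum[0..0]=4, sum[0..1]=0, sum[0..2]=-1, sum[0..3]=-3, sum[0..4]=-3, sum[0..5]=-3, sum[0..6]=-1 -> [4, 0, -1, -3, -3, -3, -1]
Stage 2 (CLIP -11 19): clip(4,-11,19)=4, clip(0,-11,19)=0, clip(-1,-11,19)=-1, clip(-3,-11,19)=-3, clip(-3,-11,19)=-3, clip(-3,-11,19)=-3, clip(-1,-11,19)=-1 -> [4, 0, -1, -3, -3, -3, -1]
Stage 3 (OFFSET 1): 4+1=5, 0+1=1, -1+1=0, -3+1=-2, -3+1=-2, -3+1=-2, -1+1=0 -> [5, 1, 0, -2, -2, -2, 0]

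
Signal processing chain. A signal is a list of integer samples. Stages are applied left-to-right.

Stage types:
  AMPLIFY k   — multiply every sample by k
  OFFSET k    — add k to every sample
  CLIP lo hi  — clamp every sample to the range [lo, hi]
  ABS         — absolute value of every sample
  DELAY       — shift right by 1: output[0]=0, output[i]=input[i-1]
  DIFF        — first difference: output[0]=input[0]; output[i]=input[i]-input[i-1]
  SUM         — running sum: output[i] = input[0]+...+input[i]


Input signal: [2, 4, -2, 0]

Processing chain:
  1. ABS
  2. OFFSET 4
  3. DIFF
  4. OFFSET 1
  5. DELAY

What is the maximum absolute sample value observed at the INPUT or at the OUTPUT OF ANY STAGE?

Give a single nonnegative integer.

Answer: 8

Derivation:
Input: [2, 4, -2, 0] (max |s|=4)
Stage 1 (ABS): |2|=2, |4|=4, |-2|=2, |0|=0 -> [2, 4, 2, 0] (max |s|=4)
Stage 2 (OFFSET 4): 2+4=6, 4+4=8, 2+4=6, 0+4=4 -> [6, 8, 6, 4] (max |s|=8)
Stage 3 (DIFF): s[0]=6, 8-6=2, 6-8=-2, 4-6=-2 -> [6, 2, -2, -2] (max |s|=6)
Stage 4 (OFFSET 1): 6+1=7, 2+1=3, -2+1=-1, -2+1=-1 -> [7, 3, -1, -1] (max |s|=7)
Stage 5 (DELAY): [0, 7, 3, -1] = [0, 7, 3, -1] -> [0, 7, 3, -1] (max |s|=7)
Overall max amplitude: 8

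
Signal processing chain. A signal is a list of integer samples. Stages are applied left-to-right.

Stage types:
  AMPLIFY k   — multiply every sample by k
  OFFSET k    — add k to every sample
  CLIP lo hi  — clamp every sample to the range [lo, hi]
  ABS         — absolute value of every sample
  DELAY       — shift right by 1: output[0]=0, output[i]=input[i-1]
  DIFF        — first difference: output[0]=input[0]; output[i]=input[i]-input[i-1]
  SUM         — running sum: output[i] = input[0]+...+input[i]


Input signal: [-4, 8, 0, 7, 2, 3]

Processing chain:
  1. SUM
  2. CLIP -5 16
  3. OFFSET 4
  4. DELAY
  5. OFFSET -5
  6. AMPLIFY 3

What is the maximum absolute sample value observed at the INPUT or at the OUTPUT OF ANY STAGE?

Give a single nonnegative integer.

Answer: 36

Derivation:
Input: [-4, 8, 0, 7, 2, 3] (max |s|=8)
Stage 1 (SUM): sum[0..0]=-4, sum[0..1]=4, sum[0..2]=4, sum[0..3]=11, sum[0..4]=13, sum[0..5]=16 -> [-4, 4, 4, 11, 13, 16] (max |s|=16)
Stage 2 (CLIP -5 16): clip(-4,-5,16)=-4, clip(4,-5,16)=4, clip(4,-5,16)=4, clip(11,-5,16)=11, clip(13,-5,16)=13, clip(16,-5,16)=16 -> [-4, 4, 4, 11, 13, 16] (max |s|=16)
Stage 3 (OFFSET 4): -4+4=0, 4+4=8, 4+4=8, 11+4=15, 13+4=17, 16+4=20 -> [0, 8, 8, 15, 17, 20] (max |s|=20)
Stage 4 (DELAY): [0, 0, 8, 8, 15, 17] = [0, 0, 8, 8, 15, 17] -> [0, 0, 8, 8, 15, 17] (max |s|=17)
Stage 5 (OFFSET -5): 0+-5=-5, 0+-5=-5, 8+-5=3, 8+-5=3, 15+-5=10, 17+-5=12 -> [-5, -5, 3, 3, 10, 12] (max |s|=12)
Stage 6 (AMPLIFY 3): -5*3=-15, -5*3=-15, 3*3=9, 3*3=9, 10*3=30, 12*3=36 -> [-15, -15, 9, 9, 30, 36] (max |s|=36)
Overall max amplitude: 36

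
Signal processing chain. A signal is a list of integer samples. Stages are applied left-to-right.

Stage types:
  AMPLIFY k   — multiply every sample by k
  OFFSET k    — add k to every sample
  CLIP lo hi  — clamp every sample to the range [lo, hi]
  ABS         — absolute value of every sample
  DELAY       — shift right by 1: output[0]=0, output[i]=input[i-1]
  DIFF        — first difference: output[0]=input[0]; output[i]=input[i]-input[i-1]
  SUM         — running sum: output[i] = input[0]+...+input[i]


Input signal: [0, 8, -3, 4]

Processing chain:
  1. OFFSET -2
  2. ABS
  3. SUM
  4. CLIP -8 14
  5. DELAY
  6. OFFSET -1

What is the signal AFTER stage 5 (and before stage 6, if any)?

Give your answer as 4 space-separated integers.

Answer: 0 2 8 13

Derivation:
Input: [0, 8, -3, 4]
Stage 1 (OFFSET -2): 0+-2=-2, 8+-2=6, -3+-2=-5, 4+-2=2 -> [-2, 6, -5, 2]
Stage 2 (ABS): |-2|=2, |6|=6, |-5|=5, |2|=2 -> [2, 6, 5, 2]
Stage 3 (SUM): sum[0..0]=2, sum[0..1]=8, sum[0..2]=13, sum[0..3]=15 -> [2, 8, 13, 15]
Stage 4 (CLIP -8 14): clip(2,-8,14)=2, clip(8,-8,14)=8, clip(13,-8,14)=13, clip(15,-8,14)=14 -> [2, 8, 13, 14]
Stage 5 (DELAY): [0, 2, 8, 13] = [0, 2, 8, 13] -> [0, 2, 8, 13]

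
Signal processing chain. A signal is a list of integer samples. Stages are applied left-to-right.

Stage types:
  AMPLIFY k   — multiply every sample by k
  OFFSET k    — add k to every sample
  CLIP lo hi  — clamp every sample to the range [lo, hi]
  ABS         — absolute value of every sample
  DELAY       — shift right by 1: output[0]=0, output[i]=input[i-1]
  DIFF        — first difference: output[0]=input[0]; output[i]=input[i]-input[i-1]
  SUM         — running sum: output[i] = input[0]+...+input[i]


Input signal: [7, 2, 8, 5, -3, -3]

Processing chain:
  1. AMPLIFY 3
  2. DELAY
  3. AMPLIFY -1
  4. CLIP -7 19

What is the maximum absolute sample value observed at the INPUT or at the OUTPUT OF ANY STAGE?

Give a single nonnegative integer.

Answer: 24

Derivation:
Input: [7, 2, 8, 5, -3, -3] (max |s|=8)
Stage 1 (AMPLIFY 3): 7*3=21, 2*3=6, 8*3=24, 5*3=15, -3*3=-9, -3*3=-9 -> [21, 6, 24, 15, -9, -9] (max |s|=24)
Stage 2 (DELAY): [0, 21, 6, 24, 15, -9] = [0, 21, 6, 24, 15, -9] -> [0, 21, 6, 24, 15, -9] (max |s|=24)
Stage 3 (AMPLIFY -1): 0*-1=0, 21*-1=-21, 6*-1=-6, 24*-1=-24, 15*-1=-15, -9*-1=9 -> [0, -21, -6, -24, -15, 9] (max |s|=24)
Stage 4 (CLIP -7 19): clip(0,-7,19)=0, clip(-21,-7,19)=-7, clip(-6,-7,19)=-6, clip(-24,-7,19)=-7, clip(-15,-7,19)=-7, clip(9,-7,19)=9 -> [0, -7, -6, -7, -7, 9] (max |s|=9)
Overall max amplitude: 24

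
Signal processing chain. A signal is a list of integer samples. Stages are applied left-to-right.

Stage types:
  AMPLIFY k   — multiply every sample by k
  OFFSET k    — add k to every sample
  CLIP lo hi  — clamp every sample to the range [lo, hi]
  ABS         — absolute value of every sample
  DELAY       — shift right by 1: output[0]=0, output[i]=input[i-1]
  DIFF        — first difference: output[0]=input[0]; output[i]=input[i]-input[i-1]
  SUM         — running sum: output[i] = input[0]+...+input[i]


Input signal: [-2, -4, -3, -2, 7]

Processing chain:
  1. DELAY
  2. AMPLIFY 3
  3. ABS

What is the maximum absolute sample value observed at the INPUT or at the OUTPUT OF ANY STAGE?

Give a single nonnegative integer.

Input: [-2, -4, -3, -2, 7] (max |s|=7)
Stage 1 (DELAY): [0, -2, -4, -3, -2] = [0, -2, -4, -3, -2] -> [0, -2, -4, -3, -2] (max |s|=4)
Stage 2 (AMPLIFY 3): 0*3=0, -2*3=-6, -4*3=-12, -3*3=-9, -2*3=-6 -> [0, -6, -12, -9, -6] (max |s|=12)
Stage 3 (ABS): |0|=0, |-6|=6, |-12|=12, |-9|=9, |-6|=6 -> [0, 6, 12, 9, 6] (max |s|=12)
Overall max amplitude: 12

Answer: 12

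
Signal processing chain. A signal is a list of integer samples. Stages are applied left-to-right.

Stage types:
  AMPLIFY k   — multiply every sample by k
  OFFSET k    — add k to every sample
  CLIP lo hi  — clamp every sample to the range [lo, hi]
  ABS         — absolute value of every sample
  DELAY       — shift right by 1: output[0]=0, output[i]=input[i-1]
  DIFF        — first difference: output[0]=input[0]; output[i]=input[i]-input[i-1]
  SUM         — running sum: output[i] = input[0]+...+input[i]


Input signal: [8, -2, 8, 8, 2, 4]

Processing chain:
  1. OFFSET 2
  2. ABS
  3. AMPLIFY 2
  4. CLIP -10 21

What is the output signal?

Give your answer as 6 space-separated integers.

Answer: 20 0 20 20 8 12

Derivation:
Input: [8, -2, 8, 8, 2, 4]
Stage 1 (OFFSET 2): 8+2=10, -2+2=0, 8+2=10, 8+2=10, 2+2=4, 4+2=6 -> [10, 0, 10, 10, 4, 6]
Stage 2 (ABS): |10|=10, |0|=0, |10|=10, |10|=10, |4|=4, |6|=6 -> [10, 0, 10, 10, 4, 6]
Stage 3 (AMPLIFY 2): 10*2=20, 0*2=0, 10*2=20, 10*2=20, 4*2=8, 6*2=12 -> [20, 0, 20, 20, 8, 12]
Stage 4 (CLIP -10 21): clip(20,-10,21)=20, clip(0,-10,21)=0, clip(20,-10,21)=20, clip(20,-10,21)=20, clip(8,-10,21)=8, clip(12,-10,21)=12 -> [20, 0, 20, 20, 8, 12]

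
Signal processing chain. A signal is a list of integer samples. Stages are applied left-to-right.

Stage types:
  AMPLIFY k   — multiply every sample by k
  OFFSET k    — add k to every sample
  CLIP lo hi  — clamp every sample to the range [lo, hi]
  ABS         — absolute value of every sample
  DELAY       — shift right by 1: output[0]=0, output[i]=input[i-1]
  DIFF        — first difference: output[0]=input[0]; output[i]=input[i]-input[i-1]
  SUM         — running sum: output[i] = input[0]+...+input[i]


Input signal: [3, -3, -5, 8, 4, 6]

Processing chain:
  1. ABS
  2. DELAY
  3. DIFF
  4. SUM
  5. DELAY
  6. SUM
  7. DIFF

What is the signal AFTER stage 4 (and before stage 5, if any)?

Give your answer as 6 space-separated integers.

Input: [3, -3, -5, 8, 4, 6]
Stage 1 (ABS): |3|=3, |-3|=3, |-5|=5, |8|=8, |4|=4, |6|=6 -> [3, 3, 5, 8, 4, 6]
Stage 2 (DELAY): [0, 3, 3, 5, 8, 4] = [0, 3, 3, 5, 8, 4] -> [0, 3, 3, 5, 8, 4]
Stage 3 (DIFF): s[0]=0, 3-0=3, 3-3=0, 5-3=2, 8-5=3, 4-8=-4 -> [0, 3, 0, 2, 3, -4]
Stage 4 (SUM): sum[0..0]=0, sum[0..1]=3, sum[0..2]=3, sum[0..3]=5, sum[0..4]=8, sum[0..5]=4 -> [0, 3, 3, 5, 8, 4]

Answer: 0 3 3 5 8 4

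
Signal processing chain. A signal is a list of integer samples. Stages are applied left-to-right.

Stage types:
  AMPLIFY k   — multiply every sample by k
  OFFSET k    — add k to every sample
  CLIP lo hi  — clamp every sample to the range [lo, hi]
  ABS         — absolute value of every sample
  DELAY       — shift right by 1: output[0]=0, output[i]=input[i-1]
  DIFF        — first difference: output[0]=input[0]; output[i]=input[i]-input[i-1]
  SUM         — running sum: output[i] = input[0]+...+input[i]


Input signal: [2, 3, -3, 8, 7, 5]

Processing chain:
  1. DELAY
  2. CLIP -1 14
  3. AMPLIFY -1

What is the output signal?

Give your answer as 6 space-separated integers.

Answer: 0 -2 -3 1 -8 -7

Derivation:
Input: [2, 3, -3, 8, 7, 5]
Stage 1 (DELAY): [0, 2, 3, -3, 8, 7] = [0, 2, 3, -3, 8, 7] -> [0, 2, 3, -3, 8, 7]
Stage 2 (CLIP -1 14): clip(0,-1,14)=0, clip(2,-1,14)=2, clip(3,-1,14)=3, clip(-3,-1,14)=-1, clip(8,-1,14)=8, clip(7,-1,14)=7 -> [0, 2, 3, -1, 8, 7]
Stage 3 (AMPLIFY -1): 0*-1=0, 2*-1=-2, 3*-1=-3, -1*-1=1, 8*-1=-8, 7*-1=-7 -> [0, -2, -3, 1, -8, -7]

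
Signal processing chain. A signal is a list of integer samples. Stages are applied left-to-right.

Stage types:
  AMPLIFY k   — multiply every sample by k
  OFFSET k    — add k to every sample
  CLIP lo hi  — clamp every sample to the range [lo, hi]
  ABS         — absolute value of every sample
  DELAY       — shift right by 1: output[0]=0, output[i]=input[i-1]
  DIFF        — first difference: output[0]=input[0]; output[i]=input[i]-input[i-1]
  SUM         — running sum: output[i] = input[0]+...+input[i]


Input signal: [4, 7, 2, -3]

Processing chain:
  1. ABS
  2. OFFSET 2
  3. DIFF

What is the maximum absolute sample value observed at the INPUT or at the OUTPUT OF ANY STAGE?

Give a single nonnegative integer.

Input: [4, 7, 2, -3] (max |s|=7)
Stage 1 (ABS): |4|=4, |7|=7, |2|=2, |-3|=3 -> [4, 7, 2, 3] (max |s|=7)
Stage 2 (OFFSET 2): 4+2=6, 7+2=9, 2+2=4, 3+2=5 -> [6, 9, 4, 5] (max |s|=9)
Stage 3 (DIFF): s[0]=6, 9-6=3, 4-9=-5, 5-4=1 -> [6, 3, -5, 1] (max |s|=6)
Overall max amplitude: 9

Answer: 9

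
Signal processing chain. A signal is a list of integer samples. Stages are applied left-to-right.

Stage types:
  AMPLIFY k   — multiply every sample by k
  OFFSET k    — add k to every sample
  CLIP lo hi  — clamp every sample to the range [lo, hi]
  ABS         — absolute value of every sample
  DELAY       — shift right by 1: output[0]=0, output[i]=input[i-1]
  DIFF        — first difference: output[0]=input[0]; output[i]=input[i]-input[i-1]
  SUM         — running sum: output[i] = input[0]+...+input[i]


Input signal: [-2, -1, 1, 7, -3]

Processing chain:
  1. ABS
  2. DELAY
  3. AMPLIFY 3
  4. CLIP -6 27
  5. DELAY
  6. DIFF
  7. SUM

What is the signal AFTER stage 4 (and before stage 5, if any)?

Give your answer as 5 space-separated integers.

Answer: 0 6 3 3 21

Derivation:
Input: [-2, -1, 1, 7, -3]
Stage 1 (ABS): |-2|=2, |-1|=1, |1|=1, |7|=7, |-3|=3 -> [2, 1, 1, 7, 3]
Stage 2 (DELAY): [0, 2, 1, 1, 7] = [0, 2, 1, 1, 7] -> [0, 2, 1, 1, 7]
Stage 3 (AMPLIFY 3): 0*3=0, 2*3=6, 1*3=3, 1*3=3, 7*3=21 -> [0, 6, 3, 3, 21]
Stage 4 (CLIP -6 27): clip(0,-6,27)=0, clip(6,-6,27)=6, clip(3,-6,27)=3, clip(3,-6,27)=3, clip(21,-6,27)=21 -> [0, 6, 3, 3, 21]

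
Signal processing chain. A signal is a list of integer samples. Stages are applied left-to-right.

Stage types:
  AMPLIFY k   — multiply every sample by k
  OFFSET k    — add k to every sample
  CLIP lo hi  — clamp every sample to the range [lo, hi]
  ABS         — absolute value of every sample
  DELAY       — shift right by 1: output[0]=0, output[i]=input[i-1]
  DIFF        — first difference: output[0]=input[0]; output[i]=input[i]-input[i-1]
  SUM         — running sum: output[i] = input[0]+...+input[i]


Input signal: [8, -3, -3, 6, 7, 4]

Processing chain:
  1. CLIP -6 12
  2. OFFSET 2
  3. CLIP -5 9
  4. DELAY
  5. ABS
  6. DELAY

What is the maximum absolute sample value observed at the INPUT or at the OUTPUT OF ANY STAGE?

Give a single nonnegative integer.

Answer: 10

Derivation:
Input: [8, -3, -3, 6, 7, 4] (max |s|=8)
Stage 1 (CLIP -6 12): clip(8,-6,12)=8, clip(-3,-6,12)=-3, clip(-3,-6,12)=-3, clip(6,-6,12)=6, clip(7,-6,12)=7, clip(4,-6,12)=4 -> [8, -3, -3, 6, 7, 4] (max |s|=8)
Stage 2 (OFFSET 2): 8+2=10, -3+2=-1, -3+2=-1, 6+2=8, 7+2=9, 4+2=6 -> [10, -1, -1, 8, 9, 6] (max |s|=10)
Stage 3 (CLIP -5 9): clip(10,-5,9)=9, clip(-1,-5,9)=-1, clip(-1,-5,9)=-1, clip(8,-5,9)=8, clip(9,-5,9)=9, clip(6,-5,9)=6 -> [9, -1, -1, 8, 9, 6] (max |s|=9)
Stage 4 (DELAY): [0, 9, -1, -1, 8, 9] = [0, 9, -1, -1, 8, 9] -> [0, 9, -1, -1, 8, 9] (max |s|=9)
Stage 5 (ABS): |0|=0, |9|=9, |-1|=1, |-1|=1, |8|=8, |9|=9 -> [0, 9, 1, 1, 8, 9] (max |s|=9)
Stage 6 (DELAY): [0, 0, 9, 1, 1, 8] = [0, 0, 9, 1, 1, 8] -> [0, 0, 9, 1, 1, 8] (max |s|=9)
Overall max amplitude: 10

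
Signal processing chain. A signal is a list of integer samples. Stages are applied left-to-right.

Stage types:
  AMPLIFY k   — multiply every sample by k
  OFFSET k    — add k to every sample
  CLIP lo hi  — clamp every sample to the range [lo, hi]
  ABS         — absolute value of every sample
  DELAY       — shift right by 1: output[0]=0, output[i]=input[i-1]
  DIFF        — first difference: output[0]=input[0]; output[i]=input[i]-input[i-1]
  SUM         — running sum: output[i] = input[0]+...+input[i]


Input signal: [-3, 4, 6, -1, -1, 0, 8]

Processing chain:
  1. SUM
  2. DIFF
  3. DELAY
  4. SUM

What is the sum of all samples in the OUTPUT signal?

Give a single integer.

Answer: 21

Derivation:
Input: [-3, 4, 6, -1, -1, 0, 8]
Stage 1 (SUM): sum[0..0]=-3, sum[0..1]=1, sum[0..2]=7, sum[0..3]=6, sum[0..4]=5, sum[0..5]=5, sum[0..6]=13 -> [-3, 1, 7, 6, 5, 5, 13]
Stage 2 (DIFF): s[0]=-3, 1--3=4, 7-1=6, 6-7=-1, 5-6=-1, 5-5=0, 13-5=8 -> [-3, 4, 6, -1, -1, 0, 8]
Stage 3 (DELAY): [0, -3, 4, 6, -1, -1, 0] = [0, -3, 4, 6, -1, -1, 0] -> [0, -3, 4, 6, -1, -1, 0]
Stage 4 (SUM): sum[0..0]=0, sum[0..1]=-3, sum[0..2]=1, sum[0..3]=7, sum[0..4]=6, sum[0..5]=5, sum[0..6]=5 -> [0, -3, 1, 7, 6, 5, 5]
Output sum: 21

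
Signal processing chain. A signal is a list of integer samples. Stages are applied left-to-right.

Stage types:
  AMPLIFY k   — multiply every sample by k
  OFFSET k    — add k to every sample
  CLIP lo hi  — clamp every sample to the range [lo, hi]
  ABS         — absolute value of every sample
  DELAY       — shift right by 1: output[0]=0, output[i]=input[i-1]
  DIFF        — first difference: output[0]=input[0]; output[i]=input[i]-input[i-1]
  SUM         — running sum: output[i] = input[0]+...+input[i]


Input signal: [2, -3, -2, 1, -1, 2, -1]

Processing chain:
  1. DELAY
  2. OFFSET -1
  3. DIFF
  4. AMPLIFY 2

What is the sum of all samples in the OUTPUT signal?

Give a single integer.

Input: [2, -3, -2, 1, -1, 2, -1]
Stage 1 (DELAY): [0, 2, -3, -2, 1, -1, 2] = [0, 2, -3, -2, 1, -1, 2] -> [0, 2, -3, -2, 1, -1, 2]
Stage 2 (OFFSET -1): 0+-1=-1, 2+-1=1, -3+-1=-4, -2+-1=-3, 1+-1=0, -1+-1=-2, 2+-1=1 -> [-1, 1, -4, -3, 0, -2, 1]
Stage 3 (DIFF): s[0]=-1, 1--1=2, -4-1=-5, -3--4=1, 0--3=3, -2-0=-2, 1--2=3 -> [-1, 2, -5, 1, 3, -2, 3]
Stage 4 (AMPLIFY 2): -1*2=-2, 2*2=4, -5*2=-10, 1*2=2, 3*2=6, -2*2=-4, 3*2=6 -> [-2, 4, -10, 2, 6, -4, 6]
Output sum: 2

Answer: 2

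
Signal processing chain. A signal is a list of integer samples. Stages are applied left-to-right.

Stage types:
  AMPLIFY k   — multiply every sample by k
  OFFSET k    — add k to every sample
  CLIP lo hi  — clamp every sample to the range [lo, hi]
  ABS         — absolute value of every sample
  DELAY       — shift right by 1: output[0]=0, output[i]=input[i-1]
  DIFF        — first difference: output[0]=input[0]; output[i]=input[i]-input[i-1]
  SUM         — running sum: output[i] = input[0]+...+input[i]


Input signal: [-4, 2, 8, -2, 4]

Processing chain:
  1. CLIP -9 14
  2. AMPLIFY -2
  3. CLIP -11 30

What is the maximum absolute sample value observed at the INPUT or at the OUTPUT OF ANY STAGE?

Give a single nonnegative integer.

Input: [-4, 2, 8, -2, 4] (max |s|=8)
Stage 1 (CLIP -9 14): clip(-4,-9,14)=-4, clip(2,-9,14)=2, clip(8,-9,14)=8, clip(-2,-9,14)=-2, clip(4,-9,14)=4 -> [-4, 2, 8, -2, 4] (max |s|=8)
Stage 2 (AMPLIFY -2): -4*-2=8, 2*-2=-4, 8*-2=-16, -2*-2=4, 4*-2=-8 -> [8, -4, -16, 4, -8] (max |s|=16)
Stage 3 (CLIP -11 30): clip(8,-11,30)=8, clip(-4,-11,30)=-4, clip(-16,-11,30)=-11, clip(4,-11,30)=4, clip(-8,-11,30)=-8 -> [8, -4, -11, 4, -8] (max |s|=11)
Overall max amplitude: 16

Answer: 16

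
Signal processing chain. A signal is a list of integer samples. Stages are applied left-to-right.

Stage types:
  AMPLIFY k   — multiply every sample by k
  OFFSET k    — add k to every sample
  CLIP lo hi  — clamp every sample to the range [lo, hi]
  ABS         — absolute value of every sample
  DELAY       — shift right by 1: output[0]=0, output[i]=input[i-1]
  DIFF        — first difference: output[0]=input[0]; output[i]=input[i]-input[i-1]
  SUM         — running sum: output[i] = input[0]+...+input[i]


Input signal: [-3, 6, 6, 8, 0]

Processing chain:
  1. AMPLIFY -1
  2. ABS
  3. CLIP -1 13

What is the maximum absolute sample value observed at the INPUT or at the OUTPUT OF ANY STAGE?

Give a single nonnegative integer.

Answer: 8

Derivation:
Input: [-3, 6, 6, 8, 0] (max |s|=8)
Stage 1 (AMPLIFY -1): -3*-1=3, 6*-1=-6, 6*-1=-6, 8*-1=-8, 0*-1=0 -> [3, -6, -6, -8, 0] (max |s|=8)
Stage 2 (ABS): |3|=3, |-6|=6, |-6|=6, |-8|=8, |0|=0 -> [3, 6, 6, 8, 0] (max |s|=8)
Stage 3 (CLIP -1 13): clip(3,-1,13)=3, clip(6,-1,13)=6, clip(6,-1,13)=6, clip(8,-1,13)=8, clip(0,-1,13)=0 -> [3, 6, 6, 8, 0] (max |s|=8)
Overall max amplitude: 8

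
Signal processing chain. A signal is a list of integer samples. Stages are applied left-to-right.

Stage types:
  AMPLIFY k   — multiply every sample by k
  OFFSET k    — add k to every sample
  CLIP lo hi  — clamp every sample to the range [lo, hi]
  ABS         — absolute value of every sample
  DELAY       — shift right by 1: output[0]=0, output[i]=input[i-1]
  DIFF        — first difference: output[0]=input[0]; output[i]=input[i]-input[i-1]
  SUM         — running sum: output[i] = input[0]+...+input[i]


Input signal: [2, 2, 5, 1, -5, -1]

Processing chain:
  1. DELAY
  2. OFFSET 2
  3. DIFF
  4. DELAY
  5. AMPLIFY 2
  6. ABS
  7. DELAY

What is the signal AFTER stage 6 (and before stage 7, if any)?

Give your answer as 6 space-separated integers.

Input: [2, 2, 5, 1, -5, -1]
Stage 1 (DELAY): [0, 2, 2, 5, 1, -5] = [0, 2, 2, 5, 1, -5] -> [0, 2, 2, 5, 1, -5]
Stage 2 (OFFSET 2): 0+2=2, 2+2=4, 2+2=4, 5+2=7, 1+2=3, -5+2=-3 -> [2, 4, 4, 7, 3, -3]
Stage 3 (DIFF): s[0]=2, 4-2=2, 4-4=0, 7-4=3, 3-7=-4, -3-3=-6 -> [2, 2, 0, 3, -4, -6]
Stage 4 (DELAY): [0, 2, 2, 0, 3, -4] = [0, 2, 2, 0, 3, -4] -> [0, 2, 2, 0, 3, -4]
Stage 5 (AMPLIFY 2): 0*2=0, 2*2=4, 2*2=4, 0*2=0, 3*2=6, -4*2=-8 -> [0, 4, 4, 0, 6, -8]
Stage 6 (ABS): |0|=0, |4|=4, |4|=4, |0|=0, |6|=6, |-8|=8 -> [0, 4, 4, 0, 6, 8]

Answer: 0 4 4 0 6 8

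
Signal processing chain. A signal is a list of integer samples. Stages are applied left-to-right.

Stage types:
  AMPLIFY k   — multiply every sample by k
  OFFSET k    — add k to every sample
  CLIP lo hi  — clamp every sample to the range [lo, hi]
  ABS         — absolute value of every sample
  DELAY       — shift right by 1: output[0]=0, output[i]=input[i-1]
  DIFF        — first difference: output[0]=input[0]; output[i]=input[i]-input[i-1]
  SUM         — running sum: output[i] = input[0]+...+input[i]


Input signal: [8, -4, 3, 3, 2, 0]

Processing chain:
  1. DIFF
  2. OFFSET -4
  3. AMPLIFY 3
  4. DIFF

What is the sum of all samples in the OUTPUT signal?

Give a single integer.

Input: [8, -4, 3, 3, 2, 0]
Stage 1 (DIFF): s[0]=8, -4-8=-12, 3--4=7, 3-3=0, 2-3=-1, 0-2=-2 -> [8, -12, 7, 0, -1, -2]
Stage 2 (OFFSET -4): 8+-4=4, -12+-4=-16, 7+-4=3, 0+-4=-4, -1+-4=-5, -2+-4=-6 -> [4, -16, 3, -4, -5, -6]
Stage 3 (AMPLIFY 3): 4*3=12, -16*3=-48, 3*3=9, -4*3=-12, -5*3=-15, -6*3=-18 -> [12, -48, 9, -12, -15, -18]
Stage 4 (DIFF): s[0]=12, -48-12=-60, 9--48=57, -12-9=-21, -15--12=-3, -18--15=-3 -> [12, -60, 57, -21, -3, -3]
Output sum: -18

Answer: -18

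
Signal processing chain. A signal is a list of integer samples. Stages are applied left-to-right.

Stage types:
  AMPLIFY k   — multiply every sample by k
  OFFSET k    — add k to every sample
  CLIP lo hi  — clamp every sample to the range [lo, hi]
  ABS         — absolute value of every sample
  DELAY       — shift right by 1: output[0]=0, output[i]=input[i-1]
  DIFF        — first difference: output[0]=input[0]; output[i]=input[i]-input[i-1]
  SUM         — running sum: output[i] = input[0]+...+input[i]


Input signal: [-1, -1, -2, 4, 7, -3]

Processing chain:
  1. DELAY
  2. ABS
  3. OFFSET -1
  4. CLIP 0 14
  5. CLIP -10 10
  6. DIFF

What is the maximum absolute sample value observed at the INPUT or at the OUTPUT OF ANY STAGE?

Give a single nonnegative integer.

Answer: 7

Derivation:
Input: [-1, -1, -2, 4, 7, -3] (max |s|=7)
Stage 1 (DELAY): [0, -1, -1, -2, 4, 7] = [0, -1, -1, -2, 4, 7] -> [0, -1, -1, -2, 4, 7] (max |s|=7)
Stage 2 (ABS): |0|=0, |-1|=1, |-1|=1, |-2|=2, |4|=4, |7|=7 -> [0, 1, 1, 2, 4, 7] (max |s|=7)
Stage 3 (OFFSET -1): 0+-1=-1, 1+-1=0, 1+-1=0, 2+-1=1, 4+-1=3, 7+-1=6 -> [-1, 0, 0, 1, 3, 6] (max |s|=6)
Stage 4 (CLIP 0 14): clip(-1,0,14)=0, clip(0,0,14)=0, clip(0,0,14)=0, clip(1,0,14)=1, clip(3,0,14)=3, clip(6,0,14)=6 -> [0, 0, 0, 1, 3, 6] (max |s|=6)
Stage 5 (CLIP -10 10): clip(0,-10,10)=0, clip(0,-10,10)=0, clip(0,-10,10)=0, clip(1,-10,10)=1, clip(3,-10,10)=3, clip(6,-10,10)=6 -> [0, 0, 0, 1, 3, 6] (max |s|=6)
Stage 6 (DIFF): s[0]=0, 0-0=0, 0-0=0, 1-0=1, 3-1=2, 6-3=3 -> [0, 0, 0, 1, 2, 3] (max |s|=3)
Overall max amplitude: 7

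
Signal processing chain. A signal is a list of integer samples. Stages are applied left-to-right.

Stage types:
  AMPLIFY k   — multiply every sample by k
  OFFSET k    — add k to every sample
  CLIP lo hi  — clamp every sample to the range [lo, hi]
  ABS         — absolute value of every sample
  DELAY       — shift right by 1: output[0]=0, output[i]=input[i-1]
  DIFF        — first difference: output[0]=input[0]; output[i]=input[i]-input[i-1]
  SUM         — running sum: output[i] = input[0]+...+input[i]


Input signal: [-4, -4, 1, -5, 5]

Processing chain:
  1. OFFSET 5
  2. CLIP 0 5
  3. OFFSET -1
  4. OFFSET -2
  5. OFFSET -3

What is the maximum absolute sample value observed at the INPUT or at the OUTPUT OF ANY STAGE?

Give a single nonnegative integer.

Input: [-4, -4, 1, -5, 5] (max |s|=5)
Stage 1 (OFFSET 5): -4+5=1, -4+5=1, 1+5=6, -5+5=0, 5+5=10 -> [1, 1, 6, 0, 10] (max |s|=10)
Stage 2 (CLIP 0 5): clip(1,0,5)=1, clip(1,0,5)=1, clip(6,0,5)=5, clip(0,0,5)=0, clip(10,0,5)=5 -> [1, 1, 5, 0, 5] (max |s|=5)
Stage 3 (OFFSET -1): 1+-1=0, 1+-1=0, 5+-1=4, 0+-1=-1, 5+-1=4 -> [0, 0, 4, -1, 4] (max |s|=4)
Stage 4 (OFFSET -2): 0+-2=-2, 0+-2=-2, 4+-2=2, -1+-2=-3, 4+-2=2 -> [-2, -2, 2, -3, 2] (max |s|=3)
Stage 5 (OFFSET -3): -2+-3=-5, -2+-3=-5, 2+-3=-1, -3+-3=-6, 2+-3=-1 -> [-5, -5, -1, -6, -1] (max |s|=6)
Overall max amplitude: 10

Answer: 10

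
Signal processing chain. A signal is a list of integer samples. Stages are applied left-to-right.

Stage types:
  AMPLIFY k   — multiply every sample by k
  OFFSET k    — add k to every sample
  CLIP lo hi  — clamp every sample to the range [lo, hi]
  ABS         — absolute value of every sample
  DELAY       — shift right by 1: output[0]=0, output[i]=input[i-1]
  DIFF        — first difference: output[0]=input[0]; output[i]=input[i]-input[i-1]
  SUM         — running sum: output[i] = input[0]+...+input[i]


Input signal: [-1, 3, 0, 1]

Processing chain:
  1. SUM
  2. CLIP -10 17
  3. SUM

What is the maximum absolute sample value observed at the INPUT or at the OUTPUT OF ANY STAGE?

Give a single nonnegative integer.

Answer: 6

Derivation:
Input: [-1, 3, 0, 1] (max |s|=3)
Stage 1 (SUM): sum[0..0]=-1, sum[0..1]=2, sum[0..2]=2, sum[0..3]=3 -> [-1, 2, 2, 3] (max |s|=3)
Stage 2 (CLIP -10 17): clip(-1,-10,17)=-1, clip(2,-10,17)=2, clip(2,-10,17)=2, clip(3,-10,17)=3 -> [-1, 2, 2, 3] (max |s|=3)
Stage 3 (SUM): sum[0..0]=-1, sum[0..1]=1, sum[0..2]=3, sum[0..3]=6 -> [-1, 1, 3, 6] (max |s|=6)
Overall max amplitude: 6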